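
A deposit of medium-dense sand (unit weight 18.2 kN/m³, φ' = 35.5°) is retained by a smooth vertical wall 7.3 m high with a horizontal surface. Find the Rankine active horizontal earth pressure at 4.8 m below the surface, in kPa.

23.2 kPa

K_a = (1 − sin φ)/(1 + sin φ) = 0.2653.
σ_h = K_a γ z = 0.2653 × 18.2 × 4.8 = 23.17 kPa.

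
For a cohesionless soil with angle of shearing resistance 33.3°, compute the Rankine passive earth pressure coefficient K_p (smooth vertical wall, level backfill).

K_p = (1 + sin φ)/(1 − sin φ) = tan²(45° + 33.3°/2) = 3.435.

3.43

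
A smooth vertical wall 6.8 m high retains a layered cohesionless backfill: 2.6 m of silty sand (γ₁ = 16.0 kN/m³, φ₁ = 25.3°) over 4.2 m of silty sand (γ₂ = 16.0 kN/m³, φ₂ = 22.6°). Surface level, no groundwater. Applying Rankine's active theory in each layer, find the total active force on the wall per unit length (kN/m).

162 kN/m

K_a1 = tan²(45°−25.3°/2) = 0.4012; K_a2 = tan²(45°−22.6°/2) = 0.4448.
Layer 1: σ at base = K_a1 γ₁ h₁ = 16.69 kPa; P₁ = ½×16.69×2.6 = 21.70.
Layer 2: σ_v at top = γ₁h₁ = 41.60; σ_h top = K_a2×41.60 = 18.50; σ_h base = K_a2×(41.60+16.0×4.2) = 48.39.
P₂ = ½(18.50+48.39)×4.2 = 140.5. Total P_a = 21.70+140.5 = 162.2 kN/m.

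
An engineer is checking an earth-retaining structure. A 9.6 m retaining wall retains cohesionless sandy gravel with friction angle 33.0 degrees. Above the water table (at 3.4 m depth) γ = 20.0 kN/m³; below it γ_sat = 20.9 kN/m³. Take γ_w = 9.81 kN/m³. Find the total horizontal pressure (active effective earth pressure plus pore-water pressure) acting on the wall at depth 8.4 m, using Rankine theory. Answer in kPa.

K_a = (1 − sin φ)/(1 + sin φ) = 0.2948.
γ' = 20.9 − 9.81 = 11.09 kN/m³.
Effective vertical stress at 8.4 m: σ'_v = 20.0×3.4 + 11.09×5.00 = 123.4 kPa.
σ'_h = K_a σ'_v = 0.2948 × 123.4 = 36.39 kPa; u = γ_w × 5.00 = 49.05 kPa.
Total σ_h = 36.39 + 49.05 = 85.44 kPa.

85.4 kPa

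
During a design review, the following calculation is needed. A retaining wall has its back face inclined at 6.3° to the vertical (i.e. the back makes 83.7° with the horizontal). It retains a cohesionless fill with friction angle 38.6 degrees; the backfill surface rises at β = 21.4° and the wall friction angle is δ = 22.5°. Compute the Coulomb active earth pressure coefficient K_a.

0.342

K_a = sin²(α+φ) / [sin²α · sin(α−δ) · (1 + √{sin(φ+δ)sin(φ−β) / (sin(α−δ)sin(α+β))})²].
With α = 83.7°, φ = 38.6°, δ = 22.5°, β = 21.4°: K_a = 0.3421.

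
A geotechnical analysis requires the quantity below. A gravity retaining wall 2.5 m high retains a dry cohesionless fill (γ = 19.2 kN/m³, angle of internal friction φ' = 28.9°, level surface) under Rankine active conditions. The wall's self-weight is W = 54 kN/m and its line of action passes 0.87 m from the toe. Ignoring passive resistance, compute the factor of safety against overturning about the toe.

2.70

K_a = tan²(45° − 28.9°/2) = 0.3484.
P_a = ½K_aγH² = 0.5×0.3484×19.2×2.5² = 20.90 kN/m, acting at H/3 = 0.8333 m above the base.
Overturning moment M_o = P_a × H/3 = 20.90 × 0.8333 = 17.42.
Resisting moment M_r = W × 0.87 = 54 × 0.87 = 46.98.
FS_overturning = M_r/M_o = 46.98/17.42 = 2.697.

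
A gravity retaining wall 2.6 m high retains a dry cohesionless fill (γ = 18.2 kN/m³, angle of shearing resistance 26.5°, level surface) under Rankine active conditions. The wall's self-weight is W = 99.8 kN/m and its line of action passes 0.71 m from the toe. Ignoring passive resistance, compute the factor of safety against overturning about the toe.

3.47

K_a = tan²(45° − 26.5°/2) = 0.3829.
P_a = ½K_aγH² = 0.5×0.3829×18.2×2.6² = 23.56 kN/m, acting at H/3 = 0.8667 m above the base.
Overturning moment M_o = P_a × H/3 = 23.56 × 0.8667 = 20.42.
Resisting moment M_r = W × 0.71 = 99.8 × 0.71 = 70.86.
FS_overturning = M_r/M_o = 70.86/20.42 = 3.471.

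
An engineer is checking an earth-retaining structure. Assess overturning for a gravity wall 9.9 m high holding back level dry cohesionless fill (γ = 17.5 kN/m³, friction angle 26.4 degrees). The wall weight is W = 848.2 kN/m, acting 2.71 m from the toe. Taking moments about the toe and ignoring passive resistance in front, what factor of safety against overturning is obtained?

K_a = tan²(45° − 26.4°/2) = 0.3844.
P_a = ½K_aγH² = 0.5×0.3844×17.5×9.9² = 329.7 kN/m, acting at H/3 = 3.300 m above the base.
Overturning moment M_o = P_a × H/3 = 329.7 × 3.300 = 1088.
Resisting moment M_r = W × 2.71 = 848.2 × 2.71 = 2299.
FS_overturning = M_r/M_o = 2299/1088 = 2.113.

2.11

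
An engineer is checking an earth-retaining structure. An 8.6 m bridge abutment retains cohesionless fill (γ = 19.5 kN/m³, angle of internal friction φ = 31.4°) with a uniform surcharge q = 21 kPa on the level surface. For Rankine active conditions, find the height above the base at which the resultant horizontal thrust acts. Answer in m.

3.15 m

K_a = 0.3149.
Triangular part P₁ = ½K_aγH² = 227.1 at H/3 = 2.867 m; rectangular part P₂ = K_a q H = 56.87 at H/2 = 4.300 m.
ȳ = (P₁·2.867 + P₂·4.300)/(P₁+P₂) = 3.154 m.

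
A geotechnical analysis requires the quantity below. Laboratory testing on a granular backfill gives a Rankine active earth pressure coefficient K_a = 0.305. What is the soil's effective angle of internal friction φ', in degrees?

32.2°

K_a = tan²(45° − φ/2) ⇒ 45° − φ/2 = arctan(√0.305) = 28.91°.
φ = 2(45° − 28.91°) = 32.18°.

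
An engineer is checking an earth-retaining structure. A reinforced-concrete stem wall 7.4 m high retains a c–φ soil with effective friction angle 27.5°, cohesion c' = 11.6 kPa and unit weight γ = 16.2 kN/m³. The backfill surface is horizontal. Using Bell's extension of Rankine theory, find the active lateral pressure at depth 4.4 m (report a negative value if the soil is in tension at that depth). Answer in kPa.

12.2 kPa

K_a = (1 − sin φ)/(1 + sin φ) = 0.3682.
σ_a = K_a γ z − 2c√K_a = 0.3682×16.2×4.4 − 2×11.6×0.6068 = 12.17 kPa.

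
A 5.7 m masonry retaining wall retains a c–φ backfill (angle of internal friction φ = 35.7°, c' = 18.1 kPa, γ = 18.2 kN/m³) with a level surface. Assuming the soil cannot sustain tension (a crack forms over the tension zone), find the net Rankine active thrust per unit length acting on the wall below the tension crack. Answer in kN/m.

K_a = 0.2630; √K_a = 0.5128.
Tension-crack depth z_c = 2c/(γ√K_a) = 2×18.1/(18.2×0.5128) = 3.879 m.
σ_a at base = K_a γ H − 2c√K_a = 0.2630×18.2×5.7 − 2×18.1×0.5128 = 8.718 kPa.
P_a = ½ × 8.718 × (H − z_c) = 0.5×8.718×1.821 = 7.940 kN/m.

7.94 kN/m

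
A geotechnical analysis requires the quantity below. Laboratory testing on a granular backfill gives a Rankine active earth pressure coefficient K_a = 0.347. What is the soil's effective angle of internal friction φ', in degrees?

K_a = tan²(45° − φ/2) ⇒ 45° − φ/2 = arctan(√0.347) = 30.50°.
φ = 2(45° − 30.50°) = 29.00°.

29.0°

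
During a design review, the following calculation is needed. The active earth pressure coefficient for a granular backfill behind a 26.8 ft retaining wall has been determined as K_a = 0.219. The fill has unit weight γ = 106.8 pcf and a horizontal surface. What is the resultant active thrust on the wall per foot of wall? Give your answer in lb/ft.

8400 lb/ft

P = ½ K_a γ H² = 0.5 × 0.219 × 106.8 × 26.8² = 8400 lb/ft.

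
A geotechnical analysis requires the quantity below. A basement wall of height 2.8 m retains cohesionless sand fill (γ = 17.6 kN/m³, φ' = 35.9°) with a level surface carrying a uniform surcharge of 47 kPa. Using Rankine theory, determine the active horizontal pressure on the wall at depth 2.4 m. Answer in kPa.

23.3 kPa

K_a = (1 − sin φ)/(1 + sin φ) = 0.2607.
σ_v = γz + q = 17.6 × 2.4 + 47 = 89.24 kPa.
σ_h = K_a σ_v = 0.2607 × 89.24 = 23.27 kPa.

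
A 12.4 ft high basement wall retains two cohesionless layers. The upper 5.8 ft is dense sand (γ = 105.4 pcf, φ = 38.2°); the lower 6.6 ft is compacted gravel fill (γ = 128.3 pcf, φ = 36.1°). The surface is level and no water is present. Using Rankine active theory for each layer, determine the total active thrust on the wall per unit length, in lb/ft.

2180 lb/ft

K_a1 = tan²(45°−38.2°/2) = 0.2358; K_a2 = tan²(45°−36.1°/2) = 0.2585.
Layer 1: σ at base = K_a1 γ₁ h₁ = 144.1 psf; P₁ = ½×144.1×5.8 = 418.0.
Layer 2: σ_v at top = γ₁h₁ = 611.3; σ_h top = K_a2×611.3 = 158.0; σ_h base = K_a2×(611.3+128.3×6.6) = 376.9.
P₂ = ½(158.0+376.9)×6.6 = 1765. Total P_a = 418.0+1765 = 2183 lb/ft.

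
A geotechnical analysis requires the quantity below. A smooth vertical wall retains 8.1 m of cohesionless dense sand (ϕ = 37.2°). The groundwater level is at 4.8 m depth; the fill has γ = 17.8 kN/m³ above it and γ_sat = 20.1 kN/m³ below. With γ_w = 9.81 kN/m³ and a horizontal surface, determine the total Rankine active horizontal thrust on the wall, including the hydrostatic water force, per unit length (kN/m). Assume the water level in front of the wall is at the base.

K_a = tan²(45° − φ/2) = 0.2464.
γ' = 20.1 − 9.81 = 10.29 kN/m³. Depth below WT = 3.3 m.
σ'_h at WT = K_a γ d_w = 21.05 kPa; at base = 21.05 + K_a γ' × 3.3 = 29.42 kPa.
P₁ (0–4.8 m) = ½×21.05×4.8 = 50.53. P₂ (4.8–8.1 m) = ½(21.05+29.42)×3.3 = 83.28.
P_w = ½ γ_w h₂² = 0.5×9.81×3.3² = 53.42. Total = 50.53+83.28+53.42 = 187.2 kN/m.

187 kN/m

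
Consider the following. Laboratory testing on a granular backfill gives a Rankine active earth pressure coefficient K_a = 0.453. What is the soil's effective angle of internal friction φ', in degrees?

22.1°

K_a = tan²(45° − φ/2) ⇒ 45° − φ/2 = arctan(√0.453) = 33.94°.
φ = 2(45° − 33.94°) = 22.11°.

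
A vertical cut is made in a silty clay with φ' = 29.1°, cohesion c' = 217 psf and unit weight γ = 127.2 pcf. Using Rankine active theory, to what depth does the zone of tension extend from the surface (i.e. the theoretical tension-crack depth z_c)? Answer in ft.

5.80 ft

K_a = tan²(45° − 29.1°/2) = 0.3456; √K_a = 0.5879.
The active pressure is zero where K_a γ z = 2c√K_a, so z_c = 2c/(γ√K_a) = 2×217/(127.2×0.5879) = 5.804 ft.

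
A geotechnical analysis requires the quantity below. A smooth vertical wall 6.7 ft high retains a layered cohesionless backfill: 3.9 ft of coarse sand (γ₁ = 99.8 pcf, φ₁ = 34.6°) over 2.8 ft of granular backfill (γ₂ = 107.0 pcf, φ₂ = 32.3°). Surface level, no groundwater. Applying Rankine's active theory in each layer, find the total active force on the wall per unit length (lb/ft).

K_a1 = tan²(45°−34.6°/2) = 0.2756; K_a2 = tan²(45°−32.3°/2) = 0.3035.
Layer 1: σ at base = K_a1 γ₁ h₁ = 107.3 psf; P₁ = ½×107.3×3.9 = 209.2.
Layer 2: σ_v at top = γ₁h₁ = 389.2; σ_h top = K_a2×389.2 = 118.1; σ_h base = K_a2×(389.2+107.0×2.8) = 209.0.
P₂ = ½(118.1+209.0)×2.8 = 458.0. Total P_a = 209.2+458.0 = 667.2 lb/ft.

667 lb/ft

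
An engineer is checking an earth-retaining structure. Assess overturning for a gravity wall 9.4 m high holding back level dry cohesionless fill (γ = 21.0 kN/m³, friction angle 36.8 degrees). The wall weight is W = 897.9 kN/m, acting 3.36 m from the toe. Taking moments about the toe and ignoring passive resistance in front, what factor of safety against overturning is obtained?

K_a = tan²(45° − 36.8°/2) = 0.2508.
P_a = ½K_aγH² = 0.5×0.2508×21.0×9.4² = 232.7 kN/m, acting at H/3 = 3.133 m above the base.
Overturning moment M_o = P_a × H/3 = 232.7 × 3.133 = 729.0.
Resisting moment M_r = W × 3.36 = 897.9 × 3.36 = 3017.
FS_overturning = M_r/M_o = 3017/729.0 = 4.139.

4.14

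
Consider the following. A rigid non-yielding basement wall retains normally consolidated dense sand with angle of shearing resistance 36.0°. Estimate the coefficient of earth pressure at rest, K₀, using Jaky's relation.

0.412

K₀ = 1 − sin φ' = 1 − sin 36.0° = 0.4122.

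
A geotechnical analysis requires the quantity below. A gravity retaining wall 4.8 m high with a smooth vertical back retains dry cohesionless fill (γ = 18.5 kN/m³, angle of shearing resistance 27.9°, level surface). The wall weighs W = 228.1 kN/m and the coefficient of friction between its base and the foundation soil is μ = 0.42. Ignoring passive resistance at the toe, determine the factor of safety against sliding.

K_a = tan²(45° − 27.9°/2) = 0.3625.
P_a = ½K_aγH² = 0.5×0.3625×18.5×4.8² = 77.25 kN/m, acting at H/3 = 1.600 m above the base.
FS_sliding = μW / P_a = 0.42×228.1 / 77.25 = 1.240.

1.24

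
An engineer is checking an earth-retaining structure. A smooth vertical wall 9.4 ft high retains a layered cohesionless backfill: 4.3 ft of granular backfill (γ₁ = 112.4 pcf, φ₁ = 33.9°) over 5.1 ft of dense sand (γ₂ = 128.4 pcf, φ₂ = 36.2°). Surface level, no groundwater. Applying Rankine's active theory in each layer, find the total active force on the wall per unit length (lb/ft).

1360 lb/ft

K_a1 = tan²(45°−33.9°/2) = 0.2839; K_a2 = tan²(45°−36.2°/2) = 0.2574.
Layer 1: σ at base = K_a1 γ₁ h₁ = 137.2 psf; P₁ = ½×137.2×4.3 = 295.0.
Layer 2: σ_v at top = γ₁h₁ = 483.3; σ_h top = K_a2×483.3 = 124.4; σ_h base = K_a2×(483.3+128.4×5.1) = 292.9.
P₂ = ½(124.4+292.9)×5.1 = 1064. Total P_a = 295.0+1064 = 1359 lb/ft.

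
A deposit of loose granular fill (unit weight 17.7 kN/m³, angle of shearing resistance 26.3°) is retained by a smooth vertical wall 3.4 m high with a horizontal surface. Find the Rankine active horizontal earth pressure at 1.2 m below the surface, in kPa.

K_a = (1 − sin φ)/(1 + sin φ) = 0.3859.
σ_h = K_a γ z = 0.3859 × 17.7 × 1.2 = 8.197 kPa.

8.20 kPa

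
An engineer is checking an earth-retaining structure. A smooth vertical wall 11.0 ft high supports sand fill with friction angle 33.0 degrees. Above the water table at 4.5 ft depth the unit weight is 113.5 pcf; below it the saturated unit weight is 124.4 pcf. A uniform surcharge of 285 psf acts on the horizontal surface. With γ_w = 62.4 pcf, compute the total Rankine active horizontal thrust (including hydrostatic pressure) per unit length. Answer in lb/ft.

3950 lb/ft

K_a = tan²(45° − φ/2) = 0.2948.
γ' = 124.4 − 62.4 = 62.00 pcf. h₂ = H − d_w = 6.5 ft.
σ'_h: at surface K_a·q = 84.02; at WT K_a(q+γd_w) = 234.6; at base K_a(q+γd_w+γ'h₂) = 353.4 psf.
P₁ = ½(84.02+234.6)×4.5 = 716.9; P₂ = ½(234.6+353.4)×6.5 = 1911; P_w = ½γ_w h₂² = 1318.
Total = 716.9+1911+1318 = 3946 lb/ft.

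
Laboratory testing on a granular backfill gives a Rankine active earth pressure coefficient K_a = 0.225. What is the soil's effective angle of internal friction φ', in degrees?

K_a = tan²(45° − φ/2) ⇒ 45° − φ/2 = arctan(√0.225) = 25.38°.
φ = 2(45° − 25.38°) = 39.25°.

39.2°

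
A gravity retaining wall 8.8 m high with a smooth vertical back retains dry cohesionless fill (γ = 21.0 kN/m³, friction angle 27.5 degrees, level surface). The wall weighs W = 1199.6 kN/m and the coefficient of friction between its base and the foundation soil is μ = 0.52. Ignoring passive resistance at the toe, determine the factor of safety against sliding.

K_a = tan²(45° − 27.5°/2) = 0.3682.
P_a = ½K_aγH² = 0.5×0.3682×21.0×8.8² = 299.4 kN/m, acting at H/3 = 2.933 m above the base.
FS_sliding = μW / P_a = 0.52×1199.6 / 299.4 = 2.083.

2.08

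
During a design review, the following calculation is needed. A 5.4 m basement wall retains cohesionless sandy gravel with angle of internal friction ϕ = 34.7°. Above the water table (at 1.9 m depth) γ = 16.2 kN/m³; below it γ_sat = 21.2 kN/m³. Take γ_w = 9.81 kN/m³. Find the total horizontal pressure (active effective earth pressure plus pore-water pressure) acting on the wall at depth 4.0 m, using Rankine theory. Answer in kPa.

K_a = (1 − sin φ)/(1 + sin φ) = 0.2745.
γ' = 21.2 − 9.81 = 11.39 kN/m³.
Effective vertical stress at 4.0 m: σ'_v = 16.2×1.9 + 11.39×2.10 = 54.70 kPa.
σ'_h = K_a σ'_v = 0.2745 × 54.70 = 15.01 kPa; u = γ_w × 2.10 = 20.60 kPa.
Total σ_h = 15.01 + 20.60 = 35.61 kPa.

35.6 kPa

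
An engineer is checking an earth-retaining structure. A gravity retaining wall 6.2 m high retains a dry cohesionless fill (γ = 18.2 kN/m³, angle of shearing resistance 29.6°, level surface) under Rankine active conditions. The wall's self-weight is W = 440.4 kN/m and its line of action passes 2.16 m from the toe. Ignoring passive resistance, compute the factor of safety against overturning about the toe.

K_a = tan²(45° − 29.6°/2) = 0.3387.
P_a = ½K_aγH² = 0.5×0.3387×18.2×6.2² = 118.5 kN/m, acting at H/3 = 2.067 m above the base.
Overturning moment M_o = P_a × H/3 = 118.5 × 2.067 = 244.9.
Resisting moment M_r = W × 2.16 = 440.4 × 2.16 = 951.3.
FS_overturning = M_r/M_o = 951.3/244.9 = 3.885.

3.88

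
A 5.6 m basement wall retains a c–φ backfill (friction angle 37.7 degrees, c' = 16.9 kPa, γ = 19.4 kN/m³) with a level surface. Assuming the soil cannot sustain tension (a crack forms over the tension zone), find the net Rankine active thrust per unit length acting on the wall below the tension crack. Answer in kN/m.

K_a = 0.2411; √K_a = 0.4910.
Tension-crack depth z_c = 2c/(γ√K_a) = 2×16.9/(19.4×0.4910) = 3.549 m.
σ_a at base = K_a γ H − 2c√K_a = 0.2411×19.4×5.6 − 2×16.9×0.4910 = 9.594 kPa.
P_a = ½ × 9.594 × (H − z_c) = 0.5×9.594×2.051 = 9.840 kN/m.

9.84 kN/m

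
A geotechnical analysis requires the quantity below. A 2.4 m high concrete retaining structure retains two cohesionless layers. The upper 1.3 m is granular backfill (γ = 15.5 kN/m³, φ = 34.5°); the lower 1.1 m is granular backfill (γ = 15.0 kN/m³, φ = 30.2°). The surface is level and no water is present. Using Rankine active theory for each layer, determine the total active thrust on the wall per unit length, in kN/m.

14.0 kN/m

K_a1 = tan²(45°−34.5°/2) = 0.2768; K_a2 = tan²(45°−30.2°/2) = 0.3307.
Layer 1: σ at base = K_a1 γ₁ h₁ = 5.578 kPa; P₁ = ½×5.578×1.3 = 3.625.
Layer 2: σ_v at top = γ₁h₁ = 20.15; σ_h top = K_a2×20.15 = 6.663; σ_h base = K_a2×(20.15+15.0×1.1) = 12.12.
P₂ = ½(6.663+12.12)×1.1 = 10.33. Total P_a = 3.625+10.33 = 13.96 kN/m.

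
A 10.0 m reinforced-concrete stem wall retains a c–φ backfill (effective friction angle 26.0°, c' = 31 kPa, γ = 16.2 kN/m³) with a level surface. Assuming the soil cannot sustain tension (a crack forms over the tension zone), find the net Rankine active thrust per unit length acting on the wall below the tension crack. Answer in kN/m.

K_a = 0.3905; √K_a = 0.6249.
Tension-crack depth z_c = 2c/(γ√K_a) = 2×31/(16.2×0.6249) = 6.125 m.
σ_a at base = K_a γ H − 2c√K_a = 0.3905×16.2×10.0 − 2×31×0.6249 = 24.51 kPa.
P_a = ½ × 24.51 × (H − z_c) = 0.5×24.51×3.875 = 47.50 kN/m.

47.5 kN/m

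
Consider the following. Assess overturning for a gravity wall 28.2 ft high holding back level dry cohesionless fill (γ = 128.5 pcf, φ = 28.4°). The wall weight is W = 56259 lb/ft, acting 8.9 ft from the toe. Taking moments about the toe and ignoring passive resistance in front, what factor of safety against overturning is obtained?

K_a = tan²(45° − 28.4°/2) = 0.3554.
P_a = ½K_aγH² = 0.5×0.3554×128.5×28.2² = 18160 lb/ft, acting at H/3 = 9.400 ft above the base.
Overturning moment M_o = P_a × H/3 = 18160 × 9.400 = 170700.
Resisting moment M_r = W × 8.9 = 56259 × 8.9 = 500700.
FS_overturning = M_r/M_o = 500700/170700 = 2.934.

2.93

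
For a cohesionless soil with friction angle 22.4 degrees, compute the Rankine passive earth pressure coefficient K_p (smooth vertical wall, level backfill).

2.23

K_p = (1 + sin φ)/(1 − sin φ) = tan²(45° + 22.4°/2) = 2.231.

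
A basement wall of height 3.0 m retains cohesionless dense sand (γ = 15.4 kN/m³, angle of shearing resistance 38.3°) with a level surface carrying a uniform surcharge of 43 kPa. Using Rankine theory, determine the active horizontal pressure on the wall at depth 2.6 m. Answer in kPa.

19.5 kPa

K_a = (1 − sin φ)/(1 + sin φ) = 0.2347.
σ_v = γz + q = 15.4 × 2.6 + 43 = 83.04 kPa.
σ_h = K_a σ_v = 0.2347 × 83.04 = 19.49 kPa.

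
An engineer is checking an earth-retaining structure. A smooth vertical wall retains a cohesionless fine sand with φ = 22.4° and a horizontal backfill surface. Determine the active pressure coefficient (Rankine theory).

K_a = tan²(45° − φ/2) = tan²(33.80°) = 0.4482.

0.448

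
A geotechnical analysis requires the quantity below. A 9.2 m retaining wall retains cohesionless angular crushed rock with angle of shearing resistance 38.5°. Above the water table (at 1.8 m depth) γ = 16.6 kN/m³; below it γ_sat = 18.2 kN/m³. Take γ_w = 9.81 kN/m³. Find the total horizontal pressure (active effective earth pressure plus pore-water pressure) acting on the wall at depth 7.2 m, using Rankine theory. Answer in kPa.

K_a = (1 − sin φ)/(1 + sin φ) = 0.2327.
γ' = 18.2 − 9.81 = 8.390 kN/m³.
Effective vertical stress at 7.2 m: σ'_v = 16.6×1.8 + 8.390×5.40 = 75.19 kPa.
σ'_h = K_a σ'_v = 0.2327 × 75.19 = 17.49 kPa; u = γ_w × 5.40 = 52.97 kPa.
Total σ_h = 17.49 + 52.97 = 70.47 kPa.

70.5 kPa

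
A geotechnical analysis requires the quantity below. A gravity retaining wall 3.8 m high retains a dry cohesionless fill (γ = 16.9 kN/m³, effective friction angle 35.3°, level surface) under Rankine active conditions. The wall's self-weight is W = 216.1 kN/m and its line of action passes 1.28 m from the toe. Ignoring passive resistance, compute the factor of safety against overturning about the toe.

K_a = tan²(45° − 35.3°/2) = 0.2675.
P_a = ½K_aγH² = 0.5×0.2675×16.9×3.8² = 32.64 kN/m, acting at H/3 = 1.267 m above the base.
Overturning moment M_o = P_a × H/3 = 32.64 × 1.267 = 41.35.
Resisting moment M_r = W × 1.28 = 216.1 × 1.28 = 276.6.
FS_overturning = M_r/M_o = 276.6/41.35 = 6.689.

6.69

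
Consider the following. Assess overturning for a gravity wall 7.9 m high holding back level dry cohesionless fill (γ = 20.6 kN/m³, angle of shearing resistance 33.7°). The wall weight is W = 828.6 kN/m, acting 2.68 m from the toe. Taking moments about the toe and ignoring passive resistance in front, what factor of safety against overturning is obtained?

K_a = tan²(45° − 33.7°/2) = 0.2863.
P_a = ½K_aγH² = 0.5×0.2863×20.6×7.9² = 184.0 kN/m, acting at H/3 = 2.633 m above the base.
Overturning moment M_o = P_a × H/3 = 184.0 × 2.633 = 484.6.
Resisting moment M_r = W × 2.68 = 828.6 × 2.68 = 2221.
FS_overturning = M_r/M_o = 2221/484.6 = 4.582.

4.58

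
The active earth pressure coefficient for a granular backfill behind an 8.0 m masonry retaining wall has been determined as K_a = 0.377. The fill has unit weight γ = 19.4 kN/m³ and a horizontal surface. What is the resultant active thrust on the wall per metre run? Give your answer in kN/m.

P = ½ K_a γ H² = 0.5 × 0.377 × 19.4 × 8.0² = 234.0 kN/m.

234 kN/m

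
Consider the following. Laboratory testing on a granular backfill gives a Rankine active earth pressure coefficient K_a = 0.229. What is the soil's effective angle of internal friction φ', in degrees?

38.9°

K_a = tan²(45° − φ/2) ⇒ 45° − φ/2 = arctan(√0.229) = 25.57°.
φ = 2(45° − 25.57°) = 38.85°.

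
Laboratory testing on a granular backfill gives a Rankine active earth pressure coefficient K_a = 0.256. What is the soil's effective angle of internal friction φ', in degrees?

K_a = tan²(45° − φ/2) ⇒ 45° − φ/2 = arctan(√0.256) = 26.84°.
φ = 2(45° − 26.84°) = 36.32°.

36.3°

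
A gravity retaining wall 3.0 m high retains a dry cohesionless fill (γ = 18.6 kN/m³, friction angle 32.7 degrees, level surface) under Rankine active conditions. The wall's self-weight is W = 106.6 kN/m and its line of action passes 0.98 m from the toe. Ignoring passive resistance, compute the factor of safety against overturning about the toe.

4.18

K_a = tan²(45° − 32.7°/2) = 0.2985.
P_a = ½K_aγH² = 0.5×0.2985×18.6×3.0² = 24.98 kN/m, acting at H/3 = 1.000 m above the base.
Overturning moment M_o = P_a × H/3 = 24.98 × 1.000 = 24.98.
Resisting moment M_r = W × 0.98 = 106.6 × 0.98 = 104.5.
FS_overturning = M_r/M_o = 104.5/24.98 = 4.181.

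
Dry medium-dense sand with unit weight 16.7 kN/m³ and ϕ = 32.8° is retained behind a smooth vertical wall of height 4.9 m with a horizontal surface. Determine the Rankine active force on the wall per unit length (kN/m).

59.6 kN/m

K_a = tan²(45° − φ/2) = 0.2973.
P_a = ½ K_a γ H² = 0.5 × 0.2973 × 16.7 × 4.9² = 59.60 kN/m.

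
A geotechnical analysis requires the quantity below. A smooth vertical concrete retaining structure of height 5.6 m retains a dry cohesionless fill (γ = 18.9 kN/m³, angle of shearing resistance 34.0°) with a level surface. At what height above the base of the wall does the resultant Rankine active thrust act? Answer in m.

K_a = 0.2827.
The pressure distribution is triangular, so the resultant acts at H/3 above the base = 5.6/3 = 1.867 m.

1.87 m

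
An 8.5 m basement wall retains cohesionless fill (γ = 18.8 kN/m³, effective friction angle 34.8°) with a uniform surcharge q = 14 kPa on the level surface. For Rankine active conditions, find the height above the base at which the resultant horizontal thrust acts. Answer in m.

K_a = 0.2733.
Triangular part P₁ = ½K_aγH² = 185.6 at H/3 = 2.833 m; rectangular part P₂ = K_a q H = 32.52 at H/2 = 4.250 m.
ȳ = (P₁·2.833 + P₂·4.250)/(P₁+P₂) = 3.045 m.

3.04 m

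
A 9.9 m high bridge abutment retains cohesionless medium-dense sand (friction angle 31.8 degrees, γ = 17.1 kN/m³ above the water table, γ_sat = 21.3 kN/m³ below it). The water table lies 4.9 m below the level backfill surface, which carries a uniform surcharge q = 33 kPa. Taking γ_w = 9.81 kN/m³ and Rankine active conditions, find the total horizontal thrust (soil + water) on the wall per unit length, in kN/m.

K_a = tan²(45° − φ/2) = 0.3098.
γ' = 21.3 − 9.81 = 11.49 kN/m³. h₂ = H − d_w = 5.0 m.
σ'_h: at surface K_a·q = 10.22; at WT K_a(q+γd_w) = 36.18; at base K_a(q+γd_w+γ'h₂) = 53.98 kPa.
P₁ = ½(10.22+36.18)×4.9 = 113.7; P₂ = ½(36.18+53.98)×5.0 = 225.4; P_w = ½γ_w h₂² = 122.6.
Total = 113.7+225.4+122.6 = 461.7 kN/m.

462 kN/m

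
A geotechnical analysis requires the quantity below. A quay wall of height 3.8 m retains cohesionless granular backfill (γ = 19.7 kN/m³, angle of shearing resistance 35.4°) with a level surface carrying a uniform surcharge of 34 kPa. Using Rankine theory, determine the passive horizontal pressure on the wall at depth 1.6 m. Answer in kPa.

246 kPa

K_p = (1 + sin φ)/(1 − sin φ) = 3.754.
σ_v = γz + q = 19.7 × 1.6 + 34 = 65.52 kPa.
σ_h = K_p σ_v = 3.754 × 65.52 = 245.9 kPa.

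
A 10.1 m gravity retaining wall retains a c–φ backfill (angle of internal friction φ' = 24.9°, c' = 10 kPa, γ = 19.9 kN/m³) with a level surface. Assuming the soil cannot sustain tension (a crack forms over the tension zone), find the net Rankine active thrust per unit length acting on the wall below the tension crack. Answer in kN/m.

K_a = 0.4074; √K_a = 0.6383.
Tension-crack depth z_c = 2c/(γ√K_a) = 2×10/(19.9×0.6383) = 1.575 m.
σ_a at base = K_a γ H − 2c√K_a = 0.4074×19.9×10.1 − 2×10×0.6383 = 69.12 kPa.
P_a = ½ × 69.12 × (H − z_c) = 0.5×69.12×8.525 = 294.6 kN/m.

295 kN/m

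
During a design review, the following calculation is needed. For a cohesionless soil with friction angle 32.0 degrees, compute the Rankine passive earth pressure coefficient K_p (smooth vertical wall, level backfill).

3.25

K_p = (1 + sin φ)/(1 − sin φ) = tan²(45° + 32.0°/2) = 3.255.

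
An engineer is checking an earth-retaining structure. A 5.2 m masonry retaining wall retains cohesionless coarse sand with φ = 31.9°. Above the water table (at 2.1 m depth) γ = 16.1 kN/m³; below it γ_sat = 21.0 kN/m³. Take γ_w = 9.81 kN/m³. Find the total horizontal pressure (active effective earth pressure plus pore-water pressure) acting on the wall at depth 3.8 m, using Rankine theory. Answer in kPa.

K_a = (1 − sin φ)/(1 + sin φ) = 0.3085.
γ' = 21.0 − 9.81 = 11.19 kN/m³.
Effective vertical stress at 3.8 m: σ'_v = 16.1×2.1 + 11.19×1.70 = 52.83 kPa.
σ'_h = K_a σ'_v = 0.3085 × 52.83 = 16.30 kPa; u = γ_w × 1.70 = 16.68 kPa.
Total σ_h = 16.30 + 16.68 = 32.98 kPa.

33.0 kPa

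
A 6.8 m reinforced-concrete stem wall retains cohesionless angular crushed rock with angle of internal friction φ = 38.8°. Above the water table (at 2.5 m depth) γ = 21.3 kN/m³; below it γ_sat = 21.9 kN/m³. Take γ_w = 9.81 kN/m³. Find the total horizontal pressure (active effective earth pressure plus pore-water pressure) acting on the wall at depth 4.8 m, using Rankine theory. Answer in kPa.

K_a = (1 − sin φ)/(1 + sin φ) = 0.2296.
γ' = 21.9 − 9.81 = 12.09 kN/m³.
Effective vertical stress at 4.8 m: σ'_v = 21.3×2.5 + 12.09×2.30 = 81.06 kPa.
σ'_h = K_a σ'_v = 0.2296 × 81.06 = 18.61 kPa; u = γ_w × 2.30 = 22.56 kPa.
Total σ_h = 18.61 + 22.56 = 41.17 kPa.

41.2 kPa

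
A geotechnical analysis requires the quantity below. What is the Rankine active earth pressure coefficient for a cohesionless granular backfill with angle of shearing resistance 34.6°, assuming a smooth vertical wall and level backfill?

0.276

K_a = tan²(45° − φ/2) = tan²(27.70°) = 0.2756.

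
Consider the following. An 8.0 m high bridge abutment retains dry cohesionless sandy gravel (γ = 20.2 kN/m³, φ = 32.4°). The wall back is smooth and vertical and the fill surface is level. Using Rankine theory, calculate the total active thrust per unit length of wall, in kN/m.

195 kN/m

K_a = tan²(45° − φ/2) = 0.3022.
P_a = ½ K_a γ H² = 0.5 × 0.3022 × 20.2 × 8.0² = 195.4 kN/m.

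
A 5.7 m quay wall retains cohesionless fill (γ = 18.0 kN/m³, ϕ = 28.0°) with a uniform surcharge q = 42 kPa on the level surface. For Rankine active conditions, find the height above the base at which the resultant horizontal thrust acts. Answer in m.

2.33 m

K_a = 0.3610.
Triangular part P₁ = ½K_aγH² = 105.6 at H/3 = 1.900 m; rectangular part P₂ = K_a q H = 86.43 at H/2 = 2.850 m.
ȳ = (P₁·1.900 + P₂·2.850)/(P₁+P₂) = 2.328 m.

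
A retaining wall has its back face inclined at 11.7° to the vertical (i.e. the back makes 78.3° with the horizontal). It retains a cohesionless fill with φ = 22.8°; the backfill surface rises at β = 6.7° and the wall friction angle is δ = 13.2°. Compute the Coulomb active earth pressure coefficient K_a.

0.545

K_a = sin²(α+φ) / [sin²α · sin(α−δ) · (1 + √{sin(φ+δ)sin(φ−β) / (sin(α−δ)sin(α+β))})²].
With α = 78.3°, φ = 22.8°, δ = 13.2°, β = 6.7°: K_a = 0.5454.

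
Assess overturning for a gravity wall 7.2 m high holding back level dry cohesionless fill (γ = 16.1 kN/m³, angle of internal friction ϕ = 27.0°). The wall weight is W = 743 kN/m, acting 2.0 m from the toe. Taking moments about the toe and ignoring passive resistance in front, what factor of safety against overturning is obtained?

3.95

K_a = tan²(45° − 27.0°/2) = 0.3755.
P_a = ½K_aγH² = 0.5×0.3755×16.1×7.2² = 156.7 kN/m, acting at H/3 = 2.400 m above the base.
Overturning moment M_o = P_a × H/3 = 156.7 × 2.400 = 376.1.
Resisting moment M_r = W × 2.0 = 743 × 2.0 = 1486.
FS_overturning = M_r/M_o = 1486/376.1 = 3.951.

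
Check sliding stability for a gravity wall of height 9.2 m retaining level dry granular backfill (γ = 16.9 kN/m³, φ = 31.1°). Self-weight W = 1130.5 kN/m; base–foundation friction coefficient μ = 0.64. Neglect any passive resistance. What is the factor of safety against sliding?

3.17

K_a = tan²(45° − 31.1°/2) = 0.3188.
P_a = ½K_aγH² = 0.5×0.3188×16.9×9.2² = 228.0 kN/m, acting at H/3 = 3.067 m above the base.
FS_sliding = μW / P_a = 0.64×1130.5 / 228.0 = 3.173.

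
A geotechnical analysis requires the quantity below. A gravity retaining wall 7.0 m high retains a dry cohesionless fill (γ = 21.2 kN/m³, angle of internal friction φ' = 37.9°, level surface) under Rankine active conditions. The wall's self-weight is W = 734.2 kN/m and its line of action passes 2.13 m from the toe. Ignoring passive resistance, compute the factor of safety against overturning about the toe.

K_a = tan²(45° − 37.9°/2) = 0.2389.
P_a = ½K_aγH² = 0.5×0.2389×21.2×7.0² = 124.1 kN/m, acting at H/3 = 2.333 m above the base.
Overturning moment M_o = P_a × H/3 = 124.1 × 2.333 = 289.6.
Resisting moment M_r = W × 2.13 = 734.2 × 2.13 = 1564.
FS_overturning = M_r/M_o = 1564/289.6 = 5.400.

5.40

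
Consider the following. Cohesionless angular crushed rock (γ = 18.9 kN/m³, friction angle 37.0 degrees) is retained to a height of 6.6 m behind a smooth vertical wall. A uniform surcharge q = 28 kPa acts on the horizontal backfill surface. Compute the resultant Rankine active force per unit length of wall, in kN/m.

K_a = tan²(45° − φ/2) = 0.2486.
Soil triangle: ½ K_a γ H² = 0.5×0.2486×18.9×6.6² = 102.3 kN/m.
Surcharge rectangle: K_a q H = 0.2486×28×6.6 = 45.94 kN/m.
Total = 102.3 + 45.94 = 148.3 kN/m.

148 kN/m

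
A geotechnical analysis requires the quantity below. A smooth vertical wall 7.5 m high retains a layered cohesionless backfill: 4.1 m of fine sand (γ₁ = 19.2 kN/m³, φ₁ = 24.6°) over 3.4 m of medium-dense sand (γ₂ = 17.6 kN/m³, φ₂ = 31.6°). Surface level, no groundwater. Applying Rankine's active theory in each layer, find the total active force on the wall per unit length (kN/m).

K_a1 = tan²(45°−24.6°/2) = 0.4121; K_a2 = tan²(45°−31.6°/2) = 0.3123.
Layer 1: σ at base = K_a1 γ₁ h₁ = 32.44 kPa; P₁ = ½×32.44×4.1 = 66.51.
Layer 2: σ_v at top = γ₁h₁ = 78.72; σ_h top = K_a2×78.72 = 24.59; σ_h base = K_a2×(78.72+17.6×3.4) = 43.28.
P₂ = ½(24.59+43.28)×3.4 = 115.4. Total P_a = 66.51+115.4 = 181.9 kN/m.

182 kN/m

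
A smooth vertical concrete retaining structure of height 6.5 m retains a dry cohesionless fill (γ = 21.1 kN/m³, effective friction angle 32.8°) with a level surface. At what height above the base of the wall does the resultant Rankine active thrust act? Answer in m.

K_a = 0.2973.
The pressure distribution is triangular, so the resultant acts at H/3 above the base = 6.5/3 = 2.167 m.

2.17 m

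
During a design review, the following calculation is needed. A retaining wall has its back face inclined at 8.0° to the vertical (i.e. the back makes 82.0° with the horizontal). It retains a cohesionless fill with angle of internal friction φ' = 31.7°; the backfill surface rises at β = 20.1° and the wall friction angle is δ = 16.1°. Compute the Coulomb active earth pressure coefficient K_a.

0.472

K_a = sin²(α+φ) / [sin²α · sin(α−δ) · (1 + √{sin(φ+δ)sin(φ−β) / (sin(α−δ)sin(α+β))})²].
With α = 82.0°, φ = 31.7°, δ = 16.1°, β = 20.1°: K_a = 0.4721.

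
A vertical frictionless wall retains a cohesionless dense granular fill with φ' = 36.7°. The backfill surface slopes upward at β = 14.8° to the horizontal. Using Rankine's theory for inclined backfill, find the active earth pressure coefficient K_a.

K_a = cos β · (cos β − √(cos²β − cos²φ)) / (cos β + √(cos²β − cos²φ)).
cos β = 0.9668, cos φ = 0.8018, √(cos²β − cos²φ) = 0.5403.
K_a = 0.9668 × (0.9668 − 0.5403)/(0.9668 + 0.5403) = 0.2736.

0.274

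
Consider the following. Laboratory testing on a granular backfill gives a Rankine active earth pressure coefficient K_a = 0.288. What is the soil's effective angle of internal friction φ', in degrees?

33.6°

K_a = tan²(45° − φ/2) ⇒ 45° − φ/2 = arctan(√0.288) = 28.22°.
φ = 2(45° − 28.22°) = 33.56°.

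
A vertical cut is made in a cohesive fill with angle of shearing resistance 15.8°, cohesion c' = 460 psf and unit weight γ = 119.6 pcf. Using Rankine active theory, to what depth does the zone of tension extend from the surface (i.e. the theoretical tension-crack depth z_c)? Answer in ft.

K_a = tan²(45° − 15.8°/2) = 0.5720; √K_a = 0.7563.
The active pressure is zero where K_a γ z = 2c√K_a, so z_c = 2c/(γ√K_a) = 2×460/(119.6×0.7563) = 10.17 ft.

10.2 ft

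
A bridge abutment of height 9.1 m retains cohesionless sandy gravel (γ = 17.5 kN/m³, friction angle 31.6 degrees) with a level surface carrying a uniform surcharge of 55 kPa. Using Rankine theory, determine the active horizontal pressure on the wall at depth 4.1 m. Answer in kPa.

39.6 kPa

K_a = (1 − sin φ)/(1 + sin φ) = 0.3123.
σ_v = γz + q = 17.5 × 4.1 + 55 = 126.8 kPa.
σ_h = K_a σ_v = 0.3123 × 126.8 = 39.59 kPa.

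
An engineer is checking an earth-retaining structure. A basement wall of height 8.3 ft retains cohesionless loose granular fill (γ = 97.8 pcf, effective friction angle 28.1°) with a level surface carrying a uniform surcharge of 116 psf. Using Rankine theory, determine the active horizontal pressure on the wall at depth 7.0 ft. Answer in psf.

288 psf

K_a = (1 − sin φ)/(1 + sin φ) = 0.3596.
σ_v = γz + q = 97.8 × 7.0 + 116 = 800.6 psf.
σ_h = K_a σ_v = 0.3596 × 800.6 = 287.9 psf.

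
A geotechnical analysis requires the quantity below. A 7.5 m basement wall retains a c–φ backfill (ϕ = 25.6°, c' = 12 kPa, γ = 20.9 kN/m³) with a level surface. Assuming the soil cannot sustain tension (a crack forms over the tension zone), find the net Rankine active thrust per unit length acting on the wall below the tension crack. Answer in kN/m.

K_a = 0.3966; √K_a = 0.6297.
Tension-crack depth z_c = 2c/(γ√K_a) = 2×12/(20.9×0.6297) = 1.824 m.
σ_a at base = K_a γ H − 2c√K_a = 0.3966×20.9×7.5 − 2×12×0.6297 = 47.05 kPa.
P_a = ½ × 47.05 × (H − z_c) = 0.5×47.05×5.676 = 133.5 kN/m.

134 kN/m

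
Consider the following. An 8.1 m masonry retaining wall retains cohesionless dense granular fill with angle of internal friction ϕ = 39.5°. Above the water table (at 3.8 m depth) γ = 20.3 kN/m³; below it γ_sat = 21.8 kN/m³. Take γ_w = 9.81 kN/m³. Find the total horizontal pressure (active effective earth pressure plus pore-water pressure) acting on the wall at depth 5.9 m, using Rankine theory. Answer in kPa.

K_a = (1 − sin φ)/(1 + sin φ) = 0.2224.
γ' = 21.8 − 9.81 = 11.99 kN/m³.
Effective vertical stress at 5.9 m: σ'_v = 20.3×3.8 + 11.99×2.10 = 102.3 kPa.
σ'_h = K_a σ'_v = 0.2224 × 102.3 = 22.76 kPa; u = γ_w × 2.10 = 20.60 kPa.
Total σ_h = 22.76 + 20.60 = 43.36 kPa.

43.4 kPa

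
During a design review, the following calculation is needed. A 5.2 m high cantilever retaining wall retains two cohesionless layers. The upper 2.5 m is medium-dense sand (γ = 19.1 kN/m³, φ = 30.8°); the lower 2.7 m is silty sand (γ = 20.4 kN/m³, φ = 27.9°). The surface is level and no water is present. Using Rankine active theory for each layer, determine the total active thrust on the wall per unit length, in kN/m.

K_a1 = tan²(45°−30.8°/2) = 0.3227; K_a2 = tan²(45°−27.9°/2) = 0.3625.
Layer 1: σ at base = K_a1 γ₁ h₁ = 15.41 kPa; P₁ = ½×15.41×2.5 = 19.26.
Layer 2: σ_v at top = γ₁h₁ = 47.75; σ_h top = K_a2×47.75 = 17.31; σ_h base = K_a2×(47.75+20.4×2.7) = 37.27.
P₂ = ½(17.31+37.27)×2.7 = 73.68. Total P_a = 19.26+73.68 = 92.94 kN/m.

92.9 kN/m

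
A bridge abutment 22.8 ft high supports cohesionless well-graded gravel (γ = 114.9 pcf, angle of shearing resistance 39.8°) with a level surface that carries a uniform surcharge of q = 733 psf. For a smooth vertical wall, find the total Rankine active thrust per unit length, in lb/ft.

K_a = tan²(45° − φ/2) = 0.2194.
Soil triangle: ½ K_a γ H² = 0.5×0.2194×114.9×22.8² = 6553 lb/ft.
Surcharge rectangle: K_a q H = 0.2194×733×22.8 = 3667 lb/ft.
Total = 6553 + 3667 = 10220 lb/ft.

10200 lb/ft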